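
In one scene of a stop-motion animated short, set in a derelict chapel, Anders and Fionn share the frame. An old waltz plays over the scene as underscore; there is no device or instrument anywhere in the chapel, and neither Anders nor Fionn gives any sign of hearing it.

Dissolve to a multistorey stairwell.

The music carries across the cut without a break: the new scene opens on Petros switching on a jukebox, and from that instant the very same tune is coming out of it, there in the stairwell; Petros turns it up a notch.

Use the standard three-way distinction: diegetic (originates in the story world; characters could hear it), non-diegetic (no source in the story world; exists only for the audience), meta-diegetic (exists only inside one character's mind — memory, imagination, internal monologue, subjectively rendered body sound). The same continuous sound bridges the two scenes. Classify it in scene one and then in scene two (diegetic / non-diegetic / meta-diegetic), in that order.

non-diegetic, diegetic

Scene one: there's no in-world source anywhere and no character hears it — underscore for the audience only → non-diegetic.
Scene two: once Petros turns on a jukebox, the music has a real source in the story world and Petros reacts to it → diegetic.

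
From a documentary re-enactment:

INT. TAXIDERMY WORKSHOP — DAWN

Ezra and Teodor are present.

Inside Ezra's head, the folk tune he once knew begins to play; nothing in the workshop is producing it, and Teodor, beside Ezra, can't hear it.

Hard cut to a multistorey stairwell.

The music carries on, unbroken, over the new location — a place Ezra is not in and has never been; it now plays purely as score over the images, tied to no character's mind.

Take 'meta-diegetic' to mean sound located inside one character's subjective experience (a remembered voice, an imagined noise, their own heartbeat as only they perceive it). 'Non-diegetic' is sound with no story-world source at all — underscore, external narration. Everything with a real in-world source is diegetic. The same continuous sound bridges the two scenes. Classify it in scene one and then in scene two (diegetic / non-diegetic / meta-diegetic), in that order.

Scene one: the music exists only inside Ezra's mind; Teodor can't hear it → meta-diegetic.
Scene two: it's detached from Ezra entirely and plays over unrelated images with no in-world source — conventional underscore → non-diegetic.

meta-diegetic, non-diegetic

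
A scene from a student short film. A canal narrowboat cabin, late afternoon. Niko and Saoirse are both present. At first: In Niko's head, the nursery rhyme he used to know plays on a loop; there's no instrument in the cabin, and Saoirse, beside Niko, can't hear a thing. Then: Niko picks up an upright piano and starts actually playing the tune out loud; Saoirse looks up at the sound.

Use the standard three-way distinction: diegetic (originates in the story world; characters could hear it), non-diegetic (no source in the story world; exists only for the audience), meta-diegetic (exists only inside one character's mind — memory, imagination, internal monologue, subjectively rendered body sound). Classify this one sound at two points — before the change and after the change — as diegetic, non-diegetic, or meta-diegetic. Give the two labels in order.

Before the change: the tune exists only as Niko's private memory; Saoirse can't hear it → meta-diegetic.
After the change: Niko is now producing it live on an upright piano, in the room, and Saoirse hears it → diegetic.

meta-diegetic, diegetic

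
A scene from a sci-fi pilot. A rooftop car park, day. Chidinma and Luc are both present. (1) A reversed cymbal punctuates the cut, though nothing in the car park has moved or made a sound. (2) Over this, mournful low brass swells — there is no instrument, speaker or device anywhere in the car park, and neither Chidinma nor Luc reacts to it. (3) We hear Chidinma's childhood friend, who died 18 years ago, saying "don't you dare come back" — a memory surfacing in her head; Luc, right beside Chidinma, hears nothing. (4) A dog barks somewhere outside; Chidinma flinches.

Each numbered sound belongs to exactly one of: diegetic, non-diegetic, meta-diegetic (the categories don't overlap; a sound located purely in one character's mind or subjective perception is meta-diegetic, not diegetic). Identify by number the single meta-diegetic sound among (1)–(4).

Sound (1): it's a sound-design accent with no in-world source; no one in the scene can hear it, so non-diegetic.
(2) score with no on-screen or off-screen source; it exists for the audience alone → non-diegetic.
(3) is meta-diegetic: a remembered line, private to Chidinma — not present in the room, not audible to Luc.
(4) the sound comes from a dog physically present in the location → diegetic.
Only (3) is meta-diegetic.

3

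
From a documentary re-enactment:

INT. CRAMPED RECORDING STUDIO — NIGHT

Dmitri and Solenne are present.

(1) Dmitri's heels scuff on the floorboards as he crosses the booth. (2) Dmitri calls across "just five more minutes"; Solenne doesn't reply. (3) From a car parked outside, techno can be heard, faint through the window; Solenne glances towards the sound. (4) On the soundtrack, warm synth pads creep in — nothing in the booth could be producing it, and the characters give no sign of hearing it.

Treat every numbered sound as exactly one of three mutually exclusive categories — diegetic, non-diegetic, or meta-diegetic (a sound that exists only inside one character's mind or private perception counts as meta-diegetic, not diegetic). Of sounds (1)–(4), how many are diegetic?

(1) is diegetic: it's the physical sound of Dmitri moving in the space.
(2) is diegetic: spoken by a character present in the story world.
(3) is diegetic: off-screen diegetic: the source is out of frame but still in the story's space.
(4) is non-diegetic: score with no on-screen or off-screen source; it exists for the audience alone.
Diegetic: (1), (2), (3) — that's 3.

3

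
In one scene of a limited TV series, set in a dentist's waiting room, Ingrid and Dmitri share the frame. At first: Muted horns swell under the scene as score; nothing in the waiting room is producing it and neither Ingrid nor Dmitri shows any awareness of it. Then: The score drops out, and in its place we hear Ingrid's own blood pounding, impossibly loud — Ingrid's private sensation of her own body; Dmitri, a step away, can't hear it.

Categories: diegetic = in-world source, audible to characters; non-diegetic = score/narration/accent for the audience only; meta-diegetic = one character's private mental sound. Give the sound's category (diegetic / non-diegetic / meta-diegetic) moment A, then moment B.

non-diegetic, meta-diegetic

Moment A: underscore with no in-world source, inaudible to the characters → non-diegetic.
Moment B: the body sound is Ingrid's subjective perception alone — Dmitri can't hear it → meta-diegetic.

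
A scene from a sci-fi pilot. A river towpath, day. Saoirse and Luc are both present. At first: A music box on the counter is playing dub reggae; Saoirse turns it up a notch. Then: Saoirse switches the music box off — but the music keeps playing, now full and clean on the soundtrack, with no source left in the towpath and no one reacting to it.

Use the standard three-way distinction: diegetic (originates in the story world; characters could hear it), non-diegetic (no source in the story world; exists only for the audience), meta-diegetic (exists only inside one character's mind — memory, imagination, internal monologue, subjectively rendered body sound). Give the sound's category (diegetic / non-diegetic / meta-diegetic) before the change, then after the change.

Before the change: a music box is a real in-scene source and Saoirse reacts to it → diegetic.
After the change: there is no longer any in-world source and no one can hear it — it has become underscore → non-diegetic.

diegetic, non-diegetic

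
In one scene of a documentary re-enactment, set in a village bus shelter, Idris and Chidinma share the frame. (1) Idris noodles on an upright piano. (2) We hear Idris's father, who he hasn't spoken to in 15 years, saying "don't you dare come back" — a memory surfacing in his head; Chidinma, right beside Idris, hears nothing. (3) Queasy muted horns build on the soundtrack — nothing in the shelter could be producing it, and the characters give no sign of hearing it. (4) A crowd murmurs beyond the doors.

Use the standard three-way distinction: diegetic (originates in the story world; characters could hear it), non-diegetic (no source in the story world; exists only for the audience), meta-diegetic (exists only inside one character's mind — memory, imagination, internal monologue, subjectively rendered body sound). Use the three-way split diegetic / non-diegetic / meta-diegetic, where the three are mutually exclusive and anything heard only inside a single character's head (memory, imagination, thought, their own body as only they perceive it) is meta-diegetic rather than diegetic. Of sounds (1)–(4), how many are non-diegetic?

1

Sound (1): the instrument and the performer are both in the scene, so diegetic.
Sound (2): a remembered line, private to Idris — not present in the room, not audible to Chidinma, so meta-diegetic.
Sound (3): score with no on-screen or off-screen source; it exists for the audience alone, so non-diegetic.
(4) is diegetic: ambient/room sound belonging to the story's physical space.
Non-diegetic: (3) — that's 1.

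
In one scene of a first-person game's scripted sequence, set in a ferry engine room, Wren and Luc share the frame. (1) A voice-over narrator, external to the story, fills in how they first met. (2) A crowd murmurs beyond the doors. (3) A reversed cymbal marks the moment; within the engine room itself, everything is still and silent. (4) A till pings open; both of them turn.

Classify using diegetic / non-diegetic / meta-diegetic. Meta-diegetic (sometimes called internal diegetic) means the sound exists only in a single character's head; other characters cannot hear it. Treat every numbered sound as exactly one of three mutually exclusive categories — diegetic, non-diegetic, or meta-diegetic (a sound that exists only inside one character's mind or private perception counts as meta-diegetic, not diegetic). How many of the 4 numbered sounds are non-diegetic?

2

Sound (1): commentary laid over the scene from outside the fiction, so non-diegetic.
Sound (2): ambient/room sound belonging to the story's physical space, so diegetic.
Sound (3): an editorial stinger — it belongs to the cut, not the story world, so non-diegetic.
(4) is diegetic: a till is a real object/event in the scene's world.
Non-diegetic: (1), (3) — that's 2.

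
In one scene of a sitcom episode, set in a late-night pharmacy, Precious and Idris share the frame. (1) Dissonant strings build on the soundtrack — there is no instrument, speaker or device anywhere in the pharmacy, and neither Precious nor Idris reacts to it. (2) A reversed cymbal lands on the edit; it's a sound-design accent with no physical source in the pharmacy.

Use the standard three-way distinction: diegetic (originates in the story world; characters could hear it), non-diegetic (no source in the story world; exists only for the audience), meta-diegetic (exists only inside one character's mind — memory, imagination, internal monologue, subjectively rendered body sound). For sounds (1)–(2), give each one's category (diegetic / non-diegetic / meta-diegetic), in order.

non-diegetic, non-diegetic

(1) is non-diegetic: it has no source in the story world and no character can hear it — it's underscore.
(2) is non-diegetic: it's a sound-design accent with no in-world source; no one in the scene can hear it.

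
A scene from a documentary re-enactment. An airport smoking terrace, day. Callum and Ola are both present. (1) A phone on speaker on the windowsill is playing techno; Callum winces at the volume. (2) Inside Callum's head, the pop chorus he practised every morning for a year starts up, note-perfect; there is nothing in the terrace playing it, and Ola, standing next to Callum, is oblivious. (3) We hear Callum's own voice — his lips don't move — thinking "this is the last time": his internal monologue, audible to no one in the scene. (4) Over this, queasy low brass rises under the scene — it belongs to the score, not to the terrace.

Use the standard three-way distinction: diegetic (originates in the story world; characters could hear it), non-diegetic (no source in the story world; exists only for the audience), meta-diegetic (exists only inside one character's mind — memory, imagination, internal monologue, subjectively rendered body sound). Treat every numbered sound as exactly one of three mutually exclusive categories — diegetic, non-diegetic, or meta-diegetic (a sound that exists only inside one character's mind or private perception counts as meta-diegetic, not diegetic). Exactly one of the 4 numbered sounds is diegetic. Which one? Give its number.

1

Sound (1): source music from a phone on speaker, which exists in the story world, so diegetic.
Sound (2): it lives in Callum's subjectivity, not in the terrace, so meta-diegetic.
(3) it's Callum's unspoken thought, heard only by the audience via his subjectivity → meta-diegetic.
Sound (4): it has no source in the story world and no character can hear it — it's underscore, so non-diegetic.
Only (1) is diegetic.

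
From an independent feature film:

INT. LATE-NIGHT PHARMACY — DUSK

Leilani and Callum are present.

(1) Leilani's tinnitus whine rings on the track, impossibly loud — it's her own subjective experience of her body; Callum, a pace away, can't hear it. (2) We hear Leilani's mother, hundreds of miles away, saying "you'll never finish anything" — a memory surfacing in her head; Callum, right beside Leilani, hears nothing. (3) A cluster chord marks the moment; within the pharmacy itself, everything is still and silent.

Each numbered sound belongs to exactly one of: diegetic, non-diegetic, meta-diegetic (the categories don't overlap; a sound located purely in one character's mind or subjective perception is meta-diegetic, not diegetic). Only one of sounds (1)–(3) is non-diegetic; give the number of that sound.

(1) point-of-audition from inside Leilani's body; not a sound in the room → meta-diegetic.
Sound (2): the voice is a memory playing only inside Leilani's mind; Callum can't hear it, so meta-diegetic.
(3) it's a sound-design accent with no in-world source; no one in the scene can hear it → non-diegetic.
Only (3) is non-diegetic.

3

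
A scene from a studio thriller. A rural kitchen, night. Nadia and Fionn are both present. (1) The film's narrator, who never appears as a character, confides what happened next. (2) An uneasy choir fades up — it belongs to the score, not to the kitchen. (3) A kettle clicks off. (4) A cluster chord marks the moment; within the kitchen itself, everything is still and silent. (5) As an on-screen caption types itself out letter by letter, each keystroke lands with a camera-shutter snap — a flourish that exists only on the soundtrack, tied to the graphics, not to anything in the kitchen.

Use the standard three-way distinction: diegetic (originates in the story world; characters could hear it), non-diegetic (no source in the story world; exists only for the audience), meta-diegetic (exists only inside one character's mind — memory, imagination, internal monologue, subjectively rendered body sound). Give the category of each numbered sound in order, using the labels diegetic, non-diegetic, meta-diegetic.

(1) is non-diegetic: commentary laid over the scene from outside the fiction.
(2) score with no on-screen or off-screen source; it exists for the audience alone → non-diegetic.
(3) is diegetic: an in-world source (a kettle); characters could hear it.
Sound (4): nothing in the scene produces it; it's an accent added for the audience, so non-diegetic.
(5) the caption isn't part of the story world, so neither is the sound tied to it → non-diegetic.

non-diegetic, non-diegetic, diegetic, non-diegetic, non-diegetic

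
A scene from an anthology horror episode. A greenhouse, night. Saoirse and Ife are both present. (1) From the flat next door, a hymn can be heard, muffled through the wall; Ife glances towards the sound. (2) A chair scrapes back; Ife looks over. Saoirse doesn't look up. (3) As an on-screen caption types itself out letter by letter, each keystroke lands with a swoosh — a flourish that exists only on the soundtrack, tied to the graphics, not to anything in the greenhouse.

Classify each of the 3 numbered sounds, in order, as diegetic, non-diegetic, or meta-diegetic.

(1) off-screen diegetic: the source is out of frame but still in the story's space → diegetic.
(2) is diegetic: an in-world source (a chair); characters could hear it.
(3) it accompanies on-screen graphics, not anything inside the story world → non-diegetic.

diegetic, diegetic, non-diegetic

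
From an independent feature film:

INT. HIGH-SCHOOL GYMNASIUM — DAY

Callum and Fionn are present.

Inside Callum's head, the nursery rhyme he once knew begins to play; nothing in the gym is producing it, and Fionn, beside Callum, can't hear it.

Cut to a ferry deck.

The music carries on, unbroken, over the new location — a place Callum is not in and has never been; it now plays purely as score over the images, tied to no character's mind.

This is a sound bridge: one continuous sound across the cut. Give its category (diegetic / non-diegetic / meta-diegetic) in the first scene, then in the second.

meta-diegetic, non-diegetic

Scene one: the music exists only inside Callum's mind; Fionn can't hear it → meta-diegetic.
Scene two: it's detached from Callum entirely and plays over unrelated images with no in-world source — conventional underscore → non-diegetic.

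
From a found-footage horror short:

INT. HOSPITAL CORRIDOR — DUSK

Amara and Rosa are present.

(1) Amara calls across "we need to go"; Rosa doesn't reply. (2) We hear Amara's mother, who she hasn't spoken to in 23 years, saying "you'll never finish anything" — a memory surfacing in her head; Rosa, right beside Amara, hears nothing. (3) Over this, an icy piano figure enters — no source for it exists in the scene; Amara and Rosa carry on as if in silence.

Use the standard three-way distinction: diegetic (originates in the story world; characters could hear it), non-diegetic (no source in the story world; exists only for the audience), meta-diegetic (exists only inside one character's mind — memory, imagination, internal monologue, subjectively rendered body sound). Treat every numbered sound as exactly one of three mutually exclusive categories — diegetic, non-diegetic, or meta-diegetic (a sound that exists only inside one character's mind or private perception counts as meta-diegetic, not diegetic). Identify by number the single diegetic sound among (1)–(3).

Sound (1): Amara is a character speaking aloud in the scene, so diegetic.
(2) a remembered line, private to Amara — not present in the room, not audible to Rosa → meta-diegetic.
Sound (3): nothing in the corridor produces it and the characters don't hear it — pure soundtrack, so non-diegetic.
Only (1) is diegetic.

1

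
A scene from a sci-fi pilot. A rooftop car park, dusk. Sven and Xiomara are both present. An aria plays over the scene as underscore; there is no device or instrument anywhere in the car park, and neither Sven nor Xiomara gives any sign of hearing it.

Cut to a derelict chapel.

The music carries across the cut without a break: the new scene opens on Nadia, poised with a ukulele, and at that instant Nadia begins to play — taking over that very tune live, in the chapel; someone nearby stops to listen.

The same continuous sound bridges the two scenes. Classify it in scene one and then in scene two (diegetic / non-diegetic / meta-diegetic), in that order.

non-diegetic, diegetic

Scene one: there's no in-world source anywhere and no character hears it — underscore for the audience only → non-diegetic.
Scene two: from the moment Nadia starts playing, the tune is being performed on a ukulele inside the story world and another character hears it → diegetic.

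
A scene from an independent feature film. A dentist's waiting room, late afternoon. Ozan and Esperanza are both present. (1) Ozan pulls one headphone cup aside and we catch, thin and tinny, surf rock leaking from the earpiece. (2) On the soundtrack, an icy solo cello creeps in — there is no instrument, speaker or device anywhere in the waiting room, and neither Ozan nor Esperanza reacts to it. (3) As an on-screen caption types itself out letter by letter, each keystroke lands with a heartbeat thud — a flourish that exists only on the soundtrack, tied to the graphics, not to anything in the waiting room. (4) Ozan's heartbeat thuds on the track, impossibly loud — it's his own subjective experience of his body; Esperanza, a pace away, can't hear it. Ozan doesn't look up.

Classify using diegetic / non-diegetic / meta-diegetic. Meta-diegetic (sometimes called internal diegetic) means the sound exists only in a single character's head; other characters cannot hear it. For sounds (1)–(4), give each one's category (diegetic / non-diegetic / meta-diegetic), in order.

(1) is diegetic: it's leaking from a physical pair of headphones in the scene.
Sound (2): score with no on-screen or off-screen source; it exists for the audience alone, so non-diegetic.
Sound (3): sound married to a title/caption — outside the diegesis by definition, so non-diegetic.
(4) point-of-audition from inside Ozan's body; not a sound in the room → meta-diegetic.

diegetic, non-diegetic, non-diegetic, meta-diegetic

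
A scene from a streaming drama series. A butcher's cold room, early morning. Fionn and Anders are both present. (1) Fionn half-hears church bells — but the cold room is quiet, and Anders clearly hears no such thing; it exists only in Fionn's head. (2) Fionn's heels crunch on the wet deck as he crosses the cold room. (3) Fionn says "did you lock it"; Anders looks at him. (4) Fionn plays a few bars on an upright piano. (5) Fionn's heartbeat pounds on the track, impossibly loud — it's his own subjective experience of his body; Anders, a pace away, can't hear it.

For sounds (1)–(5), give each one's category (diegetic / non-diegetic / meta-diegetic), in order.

meta-diegetic, diegetic, diegetic, diegetic, meta-diegetic

(1) Fionn alone 'hears' it — an imagined sound, not present in the space → meta-diegetic.
Sound (2): Fionn's footsteps are produced in the story world, so diegetic.
Sound (3): spoken by a character present in the story world, so diegetic.
(4) is diegetic: a character is playing an upright piano on screen.
(5) is meta-diegetic: point-of-audition from inside Fionn's body; not a sound in the room.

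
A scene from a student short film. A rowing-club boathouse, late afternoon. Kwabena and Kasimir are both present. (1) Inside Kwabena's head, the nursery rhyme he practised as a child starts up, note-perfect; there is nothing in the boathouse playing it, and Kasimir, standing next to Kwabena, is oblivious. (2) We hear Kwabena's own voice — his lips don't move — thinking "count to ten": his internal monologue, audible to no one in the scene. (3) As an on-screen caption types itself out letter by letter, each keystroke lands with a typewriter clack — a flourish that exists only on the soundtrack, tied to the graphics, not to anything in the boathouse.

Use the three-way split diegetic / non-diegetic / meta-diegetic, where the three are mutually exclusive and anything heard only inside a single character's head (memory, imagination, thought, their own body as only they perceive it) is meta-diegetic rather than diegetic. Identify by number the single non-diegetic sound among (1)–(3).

3

(1) it lives in Kwabena's subjectivity, not in the boathouse → meta-diegetic.
(2) is meta-diegetic: internal monologue — inside Kwabena's mind, not spoken into the scene.
(3) sound married to a title/caption — outside the diegesis by definition → non-diegetic.
Only (3) is non-diegetic.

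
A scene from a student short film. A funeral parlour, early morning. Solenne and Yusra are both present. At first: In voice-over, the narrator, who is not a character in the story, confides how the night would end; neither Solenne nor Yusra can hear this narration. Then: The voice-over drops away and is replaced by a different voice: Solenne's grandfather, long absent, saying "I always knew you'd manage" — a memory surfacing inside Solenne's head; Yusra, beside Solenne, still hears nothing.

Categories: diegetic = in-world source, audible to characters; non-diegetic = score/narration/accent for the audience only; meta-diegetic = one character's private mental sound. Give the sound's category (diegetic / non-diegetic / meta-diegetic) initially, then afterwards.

Initially: the external narrator addresses only the audience — outside the story world → non-diegetic.
Afterwards: the replacement voice is a memory inside Solenne's mind specifically → meta-diegetic.

non-diegetic, meta-diegetic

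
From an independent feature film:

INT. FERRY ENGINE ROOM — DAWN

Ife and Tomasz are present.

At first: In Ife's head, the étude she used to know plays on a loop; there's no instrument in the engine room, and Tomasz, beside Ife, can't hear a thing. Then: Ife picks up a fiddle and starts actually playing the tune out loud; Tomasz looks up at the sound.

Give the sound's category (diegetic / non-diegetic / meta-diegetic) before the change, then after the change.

Before the change: the tune exists only as Ife's private memory; Tomasz can't hear it → meta-diegetic.
After the change: Ife is now producing it live on a fiddle, in the room, and Tomasz hears it → diegetic.

meta-diegetic, diegetic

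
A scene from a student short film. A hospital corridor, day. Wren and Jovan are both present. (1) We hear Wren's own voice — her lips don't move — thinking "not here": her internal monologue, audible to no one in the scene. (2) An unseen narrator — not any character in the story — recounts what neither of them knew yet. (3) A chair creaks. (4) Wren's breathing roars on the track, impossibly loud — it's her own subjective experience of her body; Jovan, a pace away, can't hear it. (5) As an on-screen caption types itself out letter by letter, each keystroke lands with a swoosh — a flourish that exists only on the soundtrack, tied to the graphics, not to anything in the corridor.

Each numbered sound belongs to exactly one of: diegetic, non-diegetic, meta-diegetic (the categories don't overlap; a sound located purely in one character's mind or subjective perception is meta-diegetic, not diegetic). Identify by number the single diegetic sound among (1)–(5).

(1) is meta-diegetic: it's Wren's unspoken thought, heard only by the audience via her subjectivity.
(2) commentary laid over the scene from outside the fiction → non-diegetic.
(3) the sound comes from a chair physically present in the location → diegetic.
(4) a subjective body sound — Wren's private perception, inaudible to Jovan → meta-diegetic.
(5) sound married to a title/caption — outside the diegesis by definition → non-diegetic.
Only (3) is diegetic.

3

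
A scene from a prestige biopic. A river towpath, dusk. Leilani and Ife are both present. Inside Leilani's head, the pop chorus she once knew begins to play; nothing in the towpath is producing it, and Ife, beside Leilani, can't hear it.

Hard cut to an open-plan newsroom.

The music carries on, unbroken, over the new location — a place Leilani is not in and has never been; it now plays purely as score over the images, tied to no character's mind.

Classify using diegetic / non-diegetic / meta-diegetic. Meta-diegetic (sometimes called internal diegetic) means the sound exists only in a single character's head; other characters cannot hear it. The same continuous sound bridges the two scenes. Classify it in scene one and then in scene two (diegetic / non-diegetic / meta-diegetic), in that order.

Scene one: the music exists only inside Leilani's mind; Ife can't hear it → meta-diegetic.
Scene two: it's detached from Leilani entirely and plays over unrelated images with no in-world source — conventional underscore → non-diegetic.

meta-diegetic, non-diegetic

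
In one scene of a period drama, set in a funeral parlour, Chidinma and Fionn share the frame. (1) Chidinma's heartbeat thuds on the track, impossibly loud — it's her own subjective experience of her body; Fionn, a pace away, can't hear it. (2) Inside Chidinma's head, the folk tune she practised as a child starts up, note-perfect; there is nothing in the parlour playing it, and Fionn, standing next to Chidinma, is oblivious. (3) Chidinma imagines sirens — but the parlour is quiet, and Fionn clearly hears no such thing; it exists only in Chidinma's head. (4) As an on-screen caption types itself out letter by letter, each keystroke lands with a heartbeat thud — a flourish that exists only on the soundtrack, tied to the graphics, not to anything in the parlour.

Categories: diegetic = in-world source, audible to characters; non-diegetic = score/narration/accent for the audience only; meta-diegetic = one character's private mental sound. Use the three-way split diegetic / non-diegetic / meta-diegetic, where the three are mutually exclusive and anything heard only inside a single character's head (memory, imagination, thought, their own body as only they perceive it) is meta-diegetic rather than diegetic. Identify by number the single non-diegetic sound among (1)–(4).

4

(1) is meta-diegetic: it's Chidinma's internal bodily sensation rendered as sound; only Chidinma 'hears' it.
(2) the music is a memory playing inside Chidinma's mind alone; no real-world source, Fionn can't hear it → meta-diegetic.
(3) is meta-diegetic: subjective to Chidinma: the parlour is silent and Fionn hears nothing.
(4) is non-diegetic: the caption isn't part of the story world, so neither is the sound tied to it.
Only (4) is non-diegetic.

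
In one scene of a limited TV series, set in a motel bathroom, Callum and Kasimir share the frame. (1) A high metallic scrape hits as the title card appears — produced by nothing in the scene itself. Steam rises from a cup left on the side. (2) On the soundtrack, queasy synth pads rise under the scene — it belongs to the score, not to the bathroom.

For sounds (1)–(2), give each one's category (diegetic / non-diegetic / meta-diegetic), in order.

Sound (1): it's a sound-design accent with no in-world source; no one in the scene can hear it, so non-diegetic.
(2) is non-diegetic: nothing in the bathroom produces it and the characters don't hear it — pure soundtrack.

non-diegetic, non-diegetic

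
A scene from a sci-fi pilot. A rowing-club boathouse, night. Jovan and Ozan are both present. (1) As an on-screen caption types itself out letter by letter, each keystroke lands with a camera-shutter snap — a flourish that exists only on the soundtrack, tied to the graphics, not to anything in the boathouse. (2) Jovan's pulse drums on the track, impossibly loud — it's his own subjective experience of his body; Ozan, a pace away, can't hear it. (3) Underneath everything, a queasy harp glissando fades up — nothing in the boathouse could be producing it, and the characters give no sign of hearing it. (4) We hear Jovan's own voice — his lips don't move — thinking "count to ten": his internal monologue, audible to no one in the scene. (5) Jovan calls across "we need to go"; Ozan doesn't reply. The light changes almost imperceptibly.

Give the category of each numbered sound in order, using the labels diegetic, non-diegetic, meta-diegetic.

(1) is non-diegetic: the caption isn't part of the story world, so neither is the sound tied to it.
(2) is meta-diegetic: point-of-audition from inside Jovan's body; not a sound in the room.
(3) score with no on-screen or off-screen source; it exists for the audience alone → non-diegetic.
(4) is meta-diegetic: internal monologue — inside Jovan's mind, not spoken into the scene.
Sound (5): spoken by a character present in the story world, so diegetic.

non-diegetic, meta-diegetic, non-diegetic, meta-diegetic, diegetic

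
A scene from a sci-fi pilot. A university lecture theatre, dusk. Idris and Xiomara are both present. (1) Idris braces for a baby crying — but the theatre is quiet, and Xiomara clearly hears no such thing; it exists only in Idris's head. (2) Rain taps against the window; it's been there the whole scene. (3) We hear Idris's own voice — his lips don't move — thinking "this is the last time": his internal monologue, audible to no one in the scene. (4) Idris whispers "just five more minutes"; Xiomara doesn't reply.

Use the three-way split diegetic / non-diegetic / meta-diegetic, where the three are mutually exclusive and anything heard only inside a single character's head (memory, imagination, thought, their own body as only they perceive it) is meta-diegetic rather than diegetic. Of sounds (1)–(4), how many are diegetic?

2

(1) subjective to Idris: the theatre is silent and Xiomara hears nothing → meta-diegetic.
Sound (2): ambient/room sound belonging to the story's physical space, so diegetic.
Sound (3): it's Idris's unspoken thought, heard only by the audience via his subjectivity, so meta-diegetic.
Sound (4): on-screen dialogue — Idris speaks and Xiomara is there to hear, so diegetic.
So 2 of the 4 are diegetic: (2), (4).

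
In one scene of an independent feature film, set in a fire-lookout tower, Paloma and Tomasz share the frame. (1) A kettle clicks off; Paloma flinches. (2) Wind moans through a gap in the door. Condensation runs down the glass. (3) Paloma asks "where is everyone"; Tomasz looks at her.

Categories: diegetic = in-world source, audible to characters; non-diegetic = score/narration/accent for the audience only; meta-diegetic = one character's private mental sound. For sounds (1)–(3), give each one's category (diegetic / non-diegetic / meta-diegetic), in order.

(1) the sound comes from a kettle physically present in the location → diegetic.
Sound (2): wind is part of the location's real environment, so diegetic.
Sound (3): Paloma is a character speaking aloud in the scene, so diegetic.

diegetic, diegetic, diegetic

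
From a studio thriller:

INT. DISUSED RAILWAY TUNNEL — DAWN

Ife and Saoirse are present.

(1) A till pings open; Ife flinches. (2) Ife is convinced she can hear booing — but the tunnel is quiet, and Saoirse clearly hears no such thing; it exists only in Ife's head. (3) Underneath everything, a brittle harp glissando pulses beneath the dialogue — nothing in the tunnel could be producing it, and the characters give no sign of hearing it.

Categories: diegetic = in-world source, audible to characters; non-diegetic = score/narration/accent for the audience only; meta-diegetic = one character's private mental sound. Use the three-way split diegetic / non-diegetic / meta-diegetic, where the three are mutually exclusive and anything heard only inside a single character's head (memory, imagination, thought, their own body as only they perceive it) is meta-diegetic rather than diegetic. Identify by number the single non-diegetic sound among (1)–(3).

Sound (1): an in-world source (a till); characters could hear it, so diegetic.
(2) is meta-diegetic: the sound is imagined by Ife; nothing in the story world is producing it and Saoirse can't hear it.
(3) nothing in the tunnel produces it and the characters don't hear it — pure soundtrack → non-diegetic.
Only (3) is non-diegetic.

3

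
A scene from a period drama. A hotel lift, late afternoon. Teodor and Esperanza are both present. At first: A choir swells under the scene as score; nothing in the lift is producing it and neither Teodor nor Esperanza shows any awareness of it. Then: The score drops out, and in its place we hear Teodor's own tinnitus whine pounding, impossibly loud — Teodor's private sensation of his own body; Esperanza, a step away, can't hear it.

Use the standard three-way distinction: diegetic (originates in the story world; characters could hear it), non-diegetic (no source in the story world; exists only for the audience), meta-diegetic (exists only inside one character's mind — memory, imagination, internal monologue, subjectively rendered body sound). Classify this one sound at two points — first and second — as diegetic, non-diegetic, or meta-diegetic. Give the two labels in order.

First: underscore with no in-world source, inaudible to the characters → non-diegetic.
Second: the body sound is Teodor's subjective perception alone — Esperanza can't hear it → meta-diegetic.

non-diegetic, meta-diegetic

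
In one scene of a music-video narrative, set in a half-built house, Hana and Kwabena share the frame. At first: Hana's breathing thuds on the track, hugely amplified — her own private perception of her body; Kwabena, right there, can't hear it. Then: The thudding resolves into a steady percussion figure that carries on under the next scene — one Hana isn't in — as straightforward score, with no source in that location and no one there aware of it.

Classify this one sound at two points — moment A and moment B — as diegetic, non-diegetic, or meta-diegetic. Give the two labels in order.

meta-diegetic, non-diegetic

Moment A: it's Hana's subjective body sound, inaudible to Kwabena → meta-diegetic.
Moment B: detached from Hana and playing as sourceless score over a scene she isn't in — for the audience only → non-diegetic.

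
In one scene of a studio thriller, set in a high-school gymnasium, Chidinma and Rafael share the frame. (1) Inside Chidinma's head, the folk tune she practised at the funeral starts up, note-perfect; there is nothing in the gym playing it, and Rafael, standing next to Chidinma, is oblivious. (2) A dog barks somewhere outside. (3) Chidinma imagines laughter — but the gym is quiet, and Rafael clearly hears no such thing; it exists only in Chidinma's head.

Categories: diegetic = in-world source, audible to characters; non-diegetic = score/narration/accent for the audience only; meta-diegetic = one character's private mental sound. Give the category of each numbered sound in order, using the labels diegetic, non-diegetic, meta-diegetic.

Sound (1): it lives in Chidinma's subjectivity, not in the gym, so meta-diegetic.
(2) is diegetic: a dog is a real object/event in the scene's world.
(3) Chidinma alone 'hears' it — an imagined sound, not present in the space → meta-diegetic.

meta-diegetic, diegetic, meta-diegetic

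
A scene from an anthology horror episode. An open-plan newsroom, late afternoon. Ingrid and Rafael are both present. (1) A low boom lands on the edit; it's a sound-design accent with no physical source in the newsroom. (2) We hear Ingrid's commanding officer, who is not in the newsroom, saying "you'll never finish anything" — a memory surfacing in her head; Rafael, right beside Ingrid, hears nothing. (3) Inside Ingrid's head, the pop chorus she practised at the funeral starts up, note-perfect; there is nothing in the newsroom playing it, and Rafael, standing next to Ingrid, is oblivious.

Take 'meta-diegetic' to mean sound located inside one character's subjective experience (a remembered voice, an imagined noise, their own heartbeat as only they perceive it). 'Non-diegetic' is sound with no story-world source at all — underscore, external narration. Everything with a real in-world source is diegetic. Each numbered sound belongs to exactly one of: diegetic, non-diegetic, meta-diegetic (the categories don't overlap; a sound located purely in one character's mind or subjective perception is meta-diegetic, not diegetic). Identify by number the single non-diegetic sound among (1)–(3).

1

Sound (1): it's a sound-design accent with no in-world source; no one in the scene can hear it, so non-diegetic.
Sound (2): the voice is a memory playing only inside Ingrid's mind; Rafael can't hear it, so meta-diegetic.
(3) is meta-diegetic: the music is a memory playing inside Ingrid's mind alone; no real-world source, Rafael can't hear it.
Only (1) is non-diegetic.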